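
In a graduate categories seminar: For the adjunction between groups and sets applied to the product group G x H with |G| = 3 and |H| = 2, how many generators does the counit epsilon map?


The counit epsilon_K: F(U(K)) -> K of the Free-Forgetful adjunction
maps |K| generators of F(U(K)) into K. For K = G x H (the product group),
|G x H| = |G| * |H|.
Total generators mapped = 3 * 2 = 6.

6


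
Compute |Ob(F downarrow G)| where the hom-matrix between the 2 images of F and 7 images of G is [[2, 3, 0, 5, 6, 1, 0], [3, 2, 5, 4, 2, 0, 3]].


Objects of (F downarrow G) are triples (a, b, h: F(a)->G(b)).
The count equals the sum of all entries in the hom-matrix.
sum(row 0) = 17
sum(row 1) = 19
Grand total = 36

36


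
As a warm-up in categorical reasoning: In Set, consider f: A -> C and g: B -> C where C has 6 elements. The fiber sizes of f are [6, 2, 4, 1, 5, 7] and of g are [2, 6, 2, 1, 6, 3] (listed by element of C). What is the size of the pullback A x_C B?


The pullback A x_C B consists of pairs (a, b) with f(a) = g(b).
For each element c in C, the fiber product has |f^-1(c)| * |g^-1(c)| elements.
Summing over C: 6 * 2 + 2 * 6 + 4 * 2 + 1 * 1 + 5 * 6 + 7 * 3
= 12 + 12 + 8 + 1 + 30 + 21 = 84

84


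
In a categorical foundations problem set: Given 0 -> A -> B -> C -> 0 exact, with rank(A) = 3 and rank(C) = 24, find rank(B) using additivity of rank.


For a short exact sequence 0 -> A -> B -> C -> 0,
rank is additive: rank(B) = rank(A) + rank(C).
rank(B) = 3 + 24 = 27

27


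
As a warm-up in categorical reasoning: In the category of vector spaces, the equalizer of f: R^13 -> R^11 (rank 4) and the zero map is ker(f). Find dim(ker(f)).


The equalizer of f and the zero map is ker(f).
By the rank-nullity theorem: dim(ker(f)) = dim(domain) - rank(f).
dim(ker(f)) = 13 - 4 = 9

9


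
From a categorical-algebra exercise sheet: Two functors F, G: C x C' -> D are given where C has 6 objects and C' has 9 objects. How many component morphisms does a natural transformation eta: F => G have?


A natural transformation eta: F => G assigns one component morphism per
object of the domain category.
The domain is the product category C x C', so
|Ob(C x C')| = |Ob(C)| * |Ob(C')| = 6 * 9 = 54.
Therefore eta has 54 component morphisms.

54


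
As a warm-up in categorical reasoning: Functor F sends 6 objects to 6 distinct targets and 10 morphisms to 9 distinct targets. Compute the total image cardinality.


The image of F consists of distinct objects and distinct morphisms.
|Im(F)| on objects = 6
|Im(F)| on morphisms = 9
Total image cardinality = 6 + 9 = 15

15


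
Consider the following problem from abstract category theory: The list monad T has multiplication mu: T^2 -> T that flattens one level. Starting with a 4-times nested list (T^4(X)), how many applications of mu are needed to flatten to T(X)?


Each application of mu: T^2 -> T removes one layer of nesting.
Starting at depth 4 (i.e., T^4(X)), we need to reach T(X).
Number of mu applications = 4 - 1 = 3

3


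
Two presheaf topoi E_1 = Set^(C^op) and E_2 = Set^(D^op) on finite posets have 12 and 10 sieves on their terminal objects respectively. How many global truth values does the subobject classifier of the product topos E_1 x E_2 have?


In a product of presheaf topoi E_1 x E_2, the subobject classifier
is Omega = Omega_1 x Omega_2 (componentwise), so
|Omega(top)| = |Omega_1(top_1)| * |Omega_2(top_2)|.
= 12 * 10 = 120.

120


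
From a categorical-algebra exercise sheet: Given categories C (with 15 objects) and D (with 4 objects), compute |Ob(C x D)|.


The product category C x D has objects that are pairs (c, d).
Number of pairs = |Ob(C)| * |Ob(D)| = 15 * 4 = 60

60


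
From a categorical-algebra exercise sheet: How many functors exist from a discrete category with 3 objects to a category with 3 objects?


A functor from a discrete category C to D is determined by
where each object maps. Each of the 3 objects of C can map
to any of the 3 objects of D independently.
Number of functors = 3^3 = 27

27


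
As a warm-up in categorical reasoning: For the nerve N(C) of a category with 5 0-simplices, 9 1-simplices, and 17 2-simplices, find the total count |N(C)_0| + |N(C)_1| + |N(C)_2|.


The 2-skeleton of the nerve N(C) consists of simplices in dimensions 0, 1, 2:
  |N(C)_0| = 5 (objects)
  |N(C)_1| = 9 (morphisms)
  |N(C)_2| = 17 (composable pairs)
Total = 5 + 9 + 17 = 31

31


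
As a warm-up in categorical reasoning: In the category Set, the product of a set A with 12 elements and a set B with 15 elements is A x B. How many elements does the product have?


In Set, the product A x B is the Cartesian product.
By the universal property, |A x B| = |A| * |B|.
|A x B| = 12 * 15 = 180

180


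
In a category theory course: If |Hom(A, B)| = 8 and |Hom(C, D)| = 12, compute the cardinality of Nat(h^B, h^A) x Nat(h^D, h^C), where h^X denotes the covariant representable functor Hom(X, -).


By the Yoneda lemma, Nat(h^B, h^A) is isomorphic to Hom(A, B),
so |Nat(h^B, h^A)| = |Hom(A, B)| and |Nat(h^D, h^C)| = |Hom(C, D)|.
|Hom(A, B)| = 8, |Hom(C, D)| = 12.
|Nat(h^B, h^A) x Nat(h^D, h^C)| = 8 * 12 = 96

96


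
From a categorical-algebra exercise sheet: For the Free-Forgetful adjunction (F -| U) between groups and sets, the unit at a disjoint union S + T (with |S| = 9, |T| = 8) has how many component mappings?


The unit eta_X: X -> U(F(X)) of the Free-Forgetful adjunction
maps each element of X to a generator of F(X). For X = S + T (disjoint
union in Set), |S + T| = |S| + |T|.
Total mappings = 9 + 8 = 17.

17


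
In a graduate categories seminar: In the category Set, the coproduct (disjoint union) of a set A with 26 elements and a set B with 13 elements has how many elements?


In Set, the coproduct A + B is the disjoint union.
|A + B| = |A| + |B| = 26 + 13 = 39

39


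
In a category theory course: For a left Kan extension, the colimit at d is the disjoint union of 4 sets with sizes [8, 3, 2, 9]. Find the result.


Pointwise, the left Kan extension (Lan_F H)(d) is the colimit, indexed
by the comma category (F downarrow d), of H composed with the
projection (F downarrow d) -> C. Here that colimit is given
as a coproduct (disjoint union) of sets, so its cardinality is the
sum of the sizes of the summands.
Coproduct of sets with sizes: 8 + 3 + 2 + 9
= 22

22


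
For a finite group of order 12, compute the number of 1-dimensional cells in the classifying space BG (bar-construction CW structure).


In the bar-construction CW model of BG, the n-cells are indexed by
n-tuples [g_1|...|g_n] of non-identity elements of G (degenerate
simplices with some g_i = e do not contribute cells), so there are
(|G| - 1)^n n-cells.
For dim = 1 with |G| = 12:
cells = (12 - 1)^1 = 11^1 = 11

11


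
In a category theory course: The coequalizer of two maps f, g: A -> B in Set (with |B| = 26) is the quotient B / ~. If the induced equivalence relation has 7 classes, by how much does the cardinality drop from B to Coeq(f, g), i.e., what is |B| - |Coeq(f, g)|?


The coequalizer Coeq(f, g) = B / ~ has one element per equivalence class.
|B| = 26, |Coeq(f, g)| = 7.
|B| - |Coeq(f, g)| = 26 - 7 = 19.

19


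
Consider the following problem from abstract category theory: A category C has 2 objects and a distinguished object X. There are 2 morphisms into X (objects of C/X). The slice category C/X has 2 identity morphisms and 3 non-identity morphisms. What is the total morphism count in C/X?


In the slice category C/X, objects are morphisms to X.
Identity morphisms: 2 (one per object of C/X).
Non-identity morphisms: 3.
Total = 2 + 3 = 5

5


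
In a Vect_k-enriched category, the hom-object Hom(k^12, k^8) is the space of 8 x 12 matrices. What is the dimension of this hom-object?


In Vect-enriched categories, Hom(k^n, k^m) is the space of m x n matrices.
dim(Hom(k^12, k^8)) = 8 * 12 = 96

96


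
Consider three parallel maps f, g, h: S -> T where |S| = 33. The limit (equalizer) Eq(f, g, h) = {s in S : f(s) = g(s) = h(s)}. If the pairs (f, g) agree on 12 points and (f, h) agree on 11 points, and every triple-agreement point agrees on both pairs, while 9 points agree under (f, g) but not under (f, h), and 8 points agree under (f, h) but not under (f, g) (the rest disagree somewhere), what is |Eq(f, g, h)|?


Eq(f, g, h) is the triple-agreement set: points in S where all three
maps take the same value. Using inclusion-exclusion on the pairwise data:
Pair (f, g) agrees on 12 points; pair (f, h) on 11 points.
Points agreeing under (f, g) but not (f, h) = 9; under (f, h) but not (f, g) = 8.
Triple-agreement = agreement-in-(f, g) minus points that agree under (f, g) but not (f, h):
|Eq(f, g, h)| = 12 - 9 = 3
(cross-check via (f, h): 11 - 8 = 3.)

3


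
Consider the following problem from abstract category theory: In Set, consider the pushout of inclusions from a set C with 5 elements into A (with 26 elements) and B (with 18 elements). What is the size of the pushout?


The pushout A +_C B identifies the images of C in A and B.
|A +_C B| = |A| + |B| - |C| (for injections).
= 26 + 18 - 5 = 39

39


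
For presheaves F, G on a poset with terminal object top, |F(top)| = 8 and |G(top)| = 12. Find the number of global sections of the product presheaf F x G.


Global sections of a presheaf on a poset with terminal top satisfy
Gamma(H) ~ H(top). Presheaves admit pointwise products, so
(F x G)(top) = F(top) x G(top) (Cartesian product).
|Gamma(F x G)| = |F(top)| * |G(top)| = 8 * 12 = 96.

96


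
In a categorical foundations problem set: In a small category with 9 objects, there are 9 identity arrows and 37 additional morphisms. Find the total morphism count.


Each object has an identity morphism, giving 9 identities.
Adding the 37 non-identity morphisms:
Total = 9 + 37 = 46

46


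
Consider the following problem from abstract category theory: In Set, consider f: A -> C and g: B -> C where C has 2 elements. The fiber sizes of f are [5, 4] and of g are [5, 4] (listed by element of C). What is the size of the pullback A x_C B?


The pullback A x_C B consists of pairs (a, b) with f(a) = g(b).
For each element c in C, the fiber product has |f^-1(c)| * |g^-1(c)| elements.
Summing over C: 5 * 5 + 4 * 4
= 25 + 16 = 41

41


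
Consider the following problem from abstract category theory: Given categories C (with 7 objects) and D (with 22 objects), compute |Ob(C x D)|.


The product category C x D has objects that are pairs (c, d).
Number of pairs = |Ob(C)| * |Ob(D)| = 7 * 22 = 154

154


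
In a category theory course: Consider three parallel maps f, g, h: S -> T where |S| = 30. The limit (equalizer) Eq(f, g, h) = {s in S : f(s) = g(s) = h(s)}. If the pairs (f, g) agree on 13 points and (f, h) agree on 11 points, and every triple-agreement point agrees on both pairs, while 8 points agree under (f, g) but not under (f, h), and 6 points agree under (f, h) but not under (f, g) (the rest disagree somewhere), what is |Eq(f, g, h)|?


Eq(f, g, h) is the triple-agreement set: points in S where all three
maps take the same value. Using inclusion-exclusion on the pairwise data:
Pair (f, g) agrees on 13 points; pair (f, h) on 11 points.
Points agreeing under (f, g) but not (f, h) = 8; under (f, h) but not (f, g) = 6.
Triple-agreement = agreement-in-(f, g) minus points that agree under (f, g) but not (f, h):
|Eq(f, g, h)| = 13 - 8 = 5
(cross-check via (f, h): 11 - 6 = 5.)

5


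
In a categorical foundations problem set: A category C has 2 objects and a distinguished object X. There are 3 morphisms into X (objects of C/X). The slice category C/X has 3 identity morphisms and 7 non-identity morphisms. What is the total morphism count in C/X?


In the slice category C/X, objects are morphisms to X.
Identity morphisms: 3 (one per object of C/X).
Non-identity morphisms: 7.
Total = 3 + 7 = 10

10


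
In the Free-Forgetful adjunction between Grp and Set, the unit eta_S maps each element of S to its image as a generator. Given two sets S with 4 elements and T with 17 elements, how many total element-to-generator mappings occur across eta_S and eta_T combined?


The unit eta_X: X -> U(F(X)) of the Free-Forgetful adjunction
maps each element of X to a generator of F(X). For X = S + T (disjoint
union in Set), |S + T| = |S| + |T|.
Total mappings = 4 + 17 = 21.

21


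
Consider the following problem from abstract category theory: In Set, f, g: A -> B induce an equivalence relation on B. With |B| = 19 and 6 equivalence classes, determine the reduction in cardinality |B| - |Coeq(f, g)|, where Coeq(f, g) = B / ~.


The coequalizer Coeq(f, g) = B / ~ has one element per equivalence class.
|B| = 19, |Coeq(f, g)| = 6.
|B| - |Coeq(f, g)| = 19 - 6 = 13.

13


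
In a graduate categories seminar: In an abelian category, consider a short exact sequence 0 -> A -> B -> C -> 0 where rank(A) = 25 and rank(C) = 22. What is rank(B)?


For a short exact sequence 0 -> A -> B -> C -> 0,
rank is additive: rank(B) = rank(A) + rank(C).
rank(B) = 25 + 22 = 47

47


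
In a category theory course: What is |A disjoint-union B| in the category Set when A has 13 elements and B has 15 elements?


In Set, the coproduct A + B is the disjoint union.
|A + B| = |A| + |B| = 13 + 15 = 28

28


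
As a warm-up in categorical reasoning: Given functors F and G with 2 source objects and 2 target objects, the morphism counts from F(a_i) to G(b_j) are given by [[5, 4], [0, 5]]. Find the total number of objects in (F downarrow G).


Objects of (F downarrow G) are triples (a, b, h: F(a)->G(b)).
The count equals the sum of all entries in the hom-matrix.
sum(row 0) = 9
sum(row 1) = 5
Grand total = 14

14


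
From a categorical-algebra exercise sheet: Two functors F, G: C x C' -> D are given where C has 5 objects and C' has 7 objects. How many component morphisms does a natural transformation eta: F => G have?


A natural transformation eta: F => G assigns one component morphism per
object of the domain category.
The domain is the product category C x C', so
|Ob(C x C')| = |Ob(C)| * |Ob(C')| = 5 * 7 = 35.
Therefore eta has 35 component morphisms.

35


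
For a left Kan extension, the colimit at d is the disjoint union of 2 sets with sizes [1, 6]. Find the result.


Pointwise, the left Kan extension (Lan_F H)(d) is the colimit, indexed
by the comma category (F downarrow d), of H composed with the
projection (F downarrow d) -> C. Here that colimit is given
as a coproduct (disjoint union) of sets, so its cardinality is the
sum of the sizes of the summands.
Coproduct of sets with sizes: 1 + 6
= 7

7


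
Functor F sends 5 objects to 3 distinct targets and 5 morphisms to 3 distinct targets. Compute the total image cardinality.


The image of F consists of distinct objects and distinct morphisms.
|Im(F)| on objects = 3
|Im(F)| on morphisms = 3
Total image cardinality = 3 + 3 = 6

6


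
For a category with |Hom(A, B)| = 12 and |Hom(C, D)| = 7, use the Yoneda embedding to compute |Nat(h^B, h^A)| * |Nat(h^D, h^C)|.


By the Yoneda lemma, Nat(h^B, h^A) is isomorphic to Hom(A, B),
so |Nat(h^B, h^A)| = |Hom(A, B)| and |Nat(h^D, h^C)| = |Hom(C, D)|.
|Hom(A, B)| = 12, |Hom(C, D)| = 7.
|Nat(h^B, h^A) x Nat(h^D, h^C)| = 12 * 7 = 84

84


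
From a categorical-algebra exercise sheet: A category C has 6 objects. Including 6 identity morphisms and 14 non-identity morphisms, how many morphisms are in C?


Each object has an identity morphism, giving 6 identities.
Adding the 14 non-identity morphisms:
Total = 6 + 14 = 20

20


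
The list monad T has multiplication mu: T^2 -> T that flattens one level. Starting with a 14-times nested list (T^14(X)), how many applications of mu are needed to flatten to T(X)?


Each application of mu: T^2 -> T removes one layer of nesting.
Starting at depth 14 (i.e., T^14(X)), we need to reach T(X).
Number of mu applications = 14 - 1 = 13

13


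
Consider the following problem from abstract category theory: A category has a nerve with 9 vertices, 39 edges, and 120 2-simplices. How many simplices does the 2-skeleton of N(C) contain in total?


The 2-skeleton of the nerve N(C) consists of simplices in dimensions 0, 1, 2:
  |N(C)_0| = 9 (objects)
  |N(C)_1| = 39 (morphisms)
  |N(C)_2| = 120 (composable pairs)
Total = 9 + 39 + 120 = 168

168


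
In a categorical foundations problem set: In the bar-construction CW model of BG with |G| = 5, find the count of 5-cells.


In the bar-construction CW model of BG, the n-cells are indexed by
n-tuples [g_1|...|g_n] of non-identity elements of G (degenerate
simplices with some g_i = e do not contribute cells), so there are
(|G| - 1)^n n-cells.
For dim = 5 with |G| = 5:
cells = (5 - 1)^5 = 4^5 = 1024

1024


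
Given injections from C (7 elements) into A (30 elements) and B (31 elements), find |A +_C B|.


The pushout A +_C B identifies the images of C in A and B.
|A +_C B| = |A| + |B| - |C| (for injections).
= 30 + 31 - 7 = 54

54


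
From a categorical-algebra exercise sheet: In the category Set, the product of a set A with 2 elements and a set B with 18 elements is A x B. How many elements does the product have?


In Set, the product A x B is the Cartesian product.
By the universal property, |A x B| = |A| * |B|.
|A x B| = 2 * 18 = 36

36


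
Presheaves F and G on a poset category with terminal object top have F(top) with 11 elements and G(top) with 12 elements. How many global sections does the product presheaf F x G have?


Global sections of a presheaf on a poset with terminal top satisfy
Gamma(H) ~ H(top). Presheaves admit pointwise products, so
(F x G)(top) = F(top) x G(top) (Cartesian product).
|Gamma(F x G)| = |F(top)| * |G(top)| = 11 * 12 = 132.

132


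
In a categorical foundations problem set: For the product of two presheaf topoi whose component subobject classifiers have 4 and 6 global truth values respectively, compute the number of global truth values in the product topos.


In a product of presheaf topoi E_1 x E_2, the subobject classifier
is Omega = Omega_1 x Omega_2 (componentwise), so
|Omega(top)| = |Omega_1(top_1)| * |Omega_2(top_2)|.
= 4 * 6 = 24.

24


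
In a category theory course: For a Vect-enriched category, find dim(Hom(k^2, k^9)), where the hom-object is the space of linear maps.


In Vect-enriched categories, Hom(k^n, k^m) is the space of m x n matrices.
dim(Hom(k^2, k^9)) = 9 * 2 = 18

18


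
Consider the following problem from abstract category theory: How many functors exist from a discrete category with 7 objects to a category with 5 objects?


A functor from a discrete category C to D is determined by
where each object maps. Each of the 7 objects of C can map
to any of the 5 objects of D independently.
Number of functors = 5^7 = 78125

78125


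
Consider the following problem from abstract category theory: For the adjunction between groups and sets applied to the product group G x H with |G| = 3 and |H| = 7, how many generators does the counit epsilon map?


The counit epsilon_K: F(U(K)) -> K of the Free-Forgetful adjunction
maps |K| generators of F(U(K)) into K. For K = G x H (the product group),
|G x H| = |G| * |H|.
Total generators mapped = 3 * 7 = 21.

21


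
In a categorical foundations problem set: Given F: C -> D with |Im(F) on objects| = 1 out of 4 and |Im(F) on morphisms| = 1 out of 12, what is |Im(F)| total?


The image of F consists of distinct objects and distinct morphisms.
|Im(F)| on objects = 1
|Im(F)| on morphisms = 1
Total image cardinality = 1 + 1 = 2

2


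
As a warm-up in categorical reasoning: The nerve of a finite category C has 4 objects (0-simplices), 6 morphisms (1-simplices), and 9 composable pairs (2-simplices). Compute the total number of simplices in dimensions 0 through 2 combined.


The 2-skeleton of the nerve N(C) consists of simplices in dimensions 0, 1, 2:
  |N(C)_0| = 4 (objects)
  |N(C)_1| = 6 (morphisms)
  |N(C)_2| = 9 (composable pairs)
Total = 4 + 6 + 9 = 19

19


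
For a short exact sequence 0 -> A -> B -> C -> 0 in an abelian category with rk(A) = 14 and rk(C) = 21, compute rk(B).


For a short exact sequence 0 -> A -> B -> C -> 0,
rank is additive: rank(B) = rank(A) + rank(C).
rank(B) = 14 + 21 = 35

35


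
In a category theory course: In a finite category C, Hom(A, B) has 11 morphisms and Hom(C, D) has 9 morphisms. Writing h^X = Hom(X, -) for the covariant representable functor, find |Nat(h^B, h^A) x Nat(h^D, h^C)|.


By the Yoneda lemma, Nat(h^B, h^A) is isomorphic to Hom(A, B),
so |Nat(h^B, h^A)| = |Hom(A, B)| and |Nat(h^D, h^C)| = |Hom(C, D)|.
|Hom(A, B)| = 11, |Hom(C, D)| = 9.
|Nat(h^B, h^A) x Nat(h^D, h^C)| = 11 * 9 = 99

99


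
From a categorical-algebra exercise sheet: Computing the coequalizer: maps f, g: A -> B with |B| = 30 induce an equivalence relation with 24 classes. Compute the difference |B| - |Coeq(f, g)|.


The coequalizer Coeq(f, g) = B / ~ has one element per equivalence class.
|B| = 30, |Coeq(f, g)| = 24.
|B| - |Coeq(f, g)| = 30 - 24 = 6.

6


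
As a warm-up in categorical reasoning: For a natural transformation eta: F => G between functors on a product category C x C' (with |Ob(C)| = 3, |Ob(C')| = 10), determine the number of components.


A natural transformation eta: F => G assigns one component morphism per
object of the domain category.
The domain is the product category C x C', so
|Ob(C x C')| = |Ob(C)| * |Ob(C')| = 3 * 10 = 30.
Therefore eta has 30 component morphisms.

30


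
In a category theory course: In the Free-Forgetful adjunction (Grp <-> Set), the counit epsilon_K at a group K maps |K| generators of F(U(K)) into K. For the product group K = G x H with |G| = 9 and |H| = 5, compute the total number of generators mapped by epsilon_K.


The counit epsilon_K: F(U(K)) -> K of the Free-Forgetful adjunction
maps |K| generators of F(U(K)) into K. For K = G x H (the product group),
|G x H| = |G| * |H|.
Total generators mapped = 9 * 5 = 45.

45


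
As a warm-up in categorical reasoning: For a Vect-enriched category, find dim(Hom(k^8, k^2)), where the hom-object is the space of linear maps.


In Vect-enriched categories, Hom(k^n, k^m) is the space of m x n matrices.
dim(Hom(k^8, k^2)) = 2 * 8 = 16

16


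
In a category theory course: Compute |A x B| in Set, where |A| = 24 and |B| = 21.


In Set, the product A x B is the Cartesian product.
By the universal property, |A x B| = |A| * |B|.
|A x B| = 24 * 21 = 504

504


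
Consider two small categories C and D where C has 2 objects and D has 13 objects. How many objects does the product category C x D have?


The product category C x D has objects that are pairs (c, d).
Number of pairs = |Ob(C)| * |Ob(D)| = 2 * 13 = 26

26


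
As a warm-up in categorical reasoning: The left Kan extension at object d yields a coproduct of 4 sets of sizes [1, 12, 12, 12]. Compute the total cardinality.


Pointwise, the left Kan extension (Lan_F H)(d) is the colimit, indexed
by the comma category (F downarrow d), of H composed with the
projection (F downarrow d) -> C. Here that colimit is given
as a coproduct (disjoint union) of sets, so its cardinality is the
sum of the sizes of the summands.
Coproduct of sets with sizes: 1 + 12 + 12 + 12
= 37

37


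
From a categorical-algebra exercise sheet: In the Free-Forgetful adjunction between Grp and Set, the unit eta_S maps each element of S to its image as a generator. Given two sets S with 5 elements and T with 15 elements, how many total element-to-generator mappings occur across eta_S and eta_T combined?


The unit eta_X: X -> U(F(X)) of the Free-Forgetful adjunction
maps each element of X to a generator of F(X). For X = S + T (disjoint
union in Set), |S + T| = |S| + |T|.
Total mappings = 5 + 15 = 20.

20


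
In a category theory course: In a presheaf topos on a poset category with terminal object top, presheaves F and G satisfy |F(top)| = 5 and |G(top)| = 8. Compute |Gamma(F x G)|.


Global sections of a presheaf on a poset with terminal top satisfy
Gamma(H) ~ H(top). Presheaves admit pointwise products, so
(F x G)(top) = F(top) x G(top) (Cartesian product).
|Gamma(F x G)| = |F(top)| * |G(top)| = 5 * 8 = 40.

40


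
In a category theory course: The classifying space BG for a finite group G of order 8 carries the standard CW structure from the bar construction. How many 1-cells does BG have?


In the bar-construction CW model of BG, the n-cells are indexed by
n-tuples [g_1|...|g_n] of non-identity elements of G (degenerate
simplices with some g_i = e do not contribute cells), so there are
(|G| - 1)^n n-cells.
For dim = 1 with |G| = 8:
cells = (8 - 1)^1 = 7^1 = 7

7


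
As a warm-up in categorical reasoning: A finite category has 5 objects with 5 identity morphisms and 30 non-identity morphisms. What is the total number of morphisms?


Each object has an identity morphism, giving 5 identities.
Adding the 30 non-identity morphisms:
Total = 5 + 30 = 35

35


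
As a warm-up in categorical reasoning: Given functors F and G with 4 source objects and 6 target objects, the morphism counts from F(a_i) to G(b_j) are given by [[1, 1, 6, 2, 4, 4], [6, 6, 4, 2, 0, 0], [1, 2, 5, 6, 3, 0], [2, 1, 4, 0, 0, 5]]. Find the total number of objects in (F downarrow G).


Objects of (F downarrow G) are triples (a, b, h: F(a)->G(b)).
The count equals the sum of all entries in the hom-matrix.
sum(row 0) = 18
sum(row 1) = 18
sum(row 2) = 17
sum(row 3) = 12
Grand total = 65

65


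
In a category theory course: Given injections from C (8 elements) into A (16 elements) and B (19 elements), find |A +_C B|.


The pushout A +_C B identifies the images of C in A and B.
|A +_C B| = |A| + |B| - |C| (for injections).
= 16 + 19 - 8 = 27

27


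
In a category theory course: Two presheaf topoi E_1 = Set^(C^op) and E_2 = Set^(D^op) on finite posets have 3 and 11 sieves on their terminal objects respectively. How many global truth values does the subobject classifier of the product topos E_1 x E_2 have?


In a product of presheaf topoi E_1 x E_2, the subobject classifier
is Omega = Omega_1 x Omega_2 (componentwise), so
|Omega(top)| = |Omega_1(top_1)| * |Omega_2(top_2)|.
= 3 * 11 = 33.

33


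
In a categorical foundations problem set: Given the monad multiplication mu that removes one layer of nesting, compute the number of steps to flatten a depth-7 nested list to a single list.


Each application of mu: T^2 -> T removes one layer of nesting.
Starting at depth 7 (i.e., T^7(X)), we need to reach T(X).
Number of mu applications = 7 - 1 = 6

6


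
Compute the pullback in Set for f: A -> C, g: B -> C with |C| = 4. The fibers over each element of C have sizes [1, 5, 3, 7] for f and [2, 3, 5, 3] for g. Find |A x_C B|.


The pullback A x_C B consists of pairs (a, b) with f(a) = g(b).
For each element c in C, the fiber product has |f^-1(c)| * |g^-1(c)| elements.
Summing over C: 1 * 2 + 5 * 3 + 3 * 5 + 7 * 3
= 2 + 15 + 15 + 21 = 53

53


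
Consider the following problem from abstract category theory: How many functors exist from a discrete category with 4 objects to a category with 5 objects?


A functor from a discrete category C to D is determined by
where each object maps. Each of the 4 objects of C can map
to any of the 5 objects of D independently.
Number of functors = 5^4 = 625

625


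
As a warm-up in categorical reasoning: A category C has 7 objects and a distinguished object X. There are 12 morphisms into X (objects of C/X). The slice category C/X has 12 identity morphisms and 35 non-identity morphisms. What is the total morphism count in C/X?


In the slice category C/X, objects are morphisms to X.
Identity morphisms: 12 (one per object of C/X).
Non-identity morphisms: 35.
Total = 12 + 35 = 47

47


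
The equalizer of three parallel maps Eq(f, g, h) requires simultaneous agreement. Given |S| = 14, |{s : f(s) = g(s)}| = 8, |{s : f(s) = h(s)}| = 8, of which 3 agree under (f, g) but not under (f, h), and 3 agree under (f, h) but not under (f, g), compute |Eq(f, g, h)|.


Eq(f, g, h) is the triple-agreement set: points in S where all three
maps take the same value. Using inclusion-exclusion on the pairwise data:
Pair (f, g) agrees on 8 points; pair (f, h) on 8 points.
Points agreeing under (f, g) but not (f, h) = 3; under (f, h) but not (f, g) = 3.
Triple-agreement = agreement-in-(f, g) minus points that agree under (f, g) but not (f, h):
|Eq(f, g, h)| = 8 - 3 = 5
(cross-check via (f, h): 8 - 3 = 5.)

5


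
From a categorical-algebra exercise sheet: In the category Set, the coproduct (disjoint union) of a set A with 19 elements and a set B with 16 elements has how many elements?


In Set, the coproduct A + B is the disjoint union.
|A + B| = |A| + |B| = 19 + 16 = 35

35


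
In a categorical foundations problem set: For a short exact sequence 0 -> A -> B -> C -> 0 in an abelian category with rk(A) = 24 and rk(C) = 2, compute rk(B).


For a short exact sequence 0 -> A -> B -> C -> 0,
rank is additive: rank(B) = rank(A) + rank(C).
rank(B) = 24 + 2 = 26

26


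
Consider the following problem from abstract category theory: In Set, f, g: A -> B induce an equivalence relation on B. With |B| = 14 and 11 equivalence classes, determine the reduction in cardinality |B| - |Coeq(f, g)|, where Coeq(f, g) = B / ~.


The coequalizer Coeq(f, g) = B / ~ has one element per equivalence class.
|B| = 14, |Coeq(f, g)| = 11.
|B| - |Coeq(f, g)| = 14 - 11 = 3.

3


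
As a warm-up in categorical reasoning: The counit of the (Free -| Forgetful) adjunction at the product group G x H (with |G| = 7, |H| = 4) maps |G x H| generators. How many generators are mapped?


The counit epsilon_K: F(U(K)) -> K of the Free-Forgetful adjunction
maps |K| generators of F(U(K)) into K. For K = G x H (the product group),
|G x H| = |G| * |H|.
Total generators mapped = 7 * 4 = 28.

28


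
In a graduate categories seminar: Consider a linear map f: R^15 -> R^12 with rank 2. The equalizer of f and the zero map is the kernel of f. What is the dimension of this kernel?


The equalizer of f and the zero map is ker(f).
By the rank-nullity theorem: dim(ker(f)) = dim(domain) - rank(f).
dim(ker(f)) = 15 - 2 = 13

13


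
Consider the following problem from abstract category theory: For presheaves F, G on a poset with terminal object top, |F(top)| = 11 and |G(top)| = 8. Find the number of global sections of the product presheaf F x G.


Global sections of a presheaf on a poset with terminal top satisfy
Gamma(H) ~ H(top). Presheaves admit pointwise products, so
(F x G)(top) = F(top) x G(top) (Cartesian product).
|Gamma(F x G)| = |F(top)| * |G(top)| = 11 * 8 = 88.

88


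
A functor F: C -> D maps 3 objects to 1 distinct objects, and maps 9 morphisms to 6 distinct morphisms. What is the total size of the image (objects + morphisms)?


The image of F consists of distinct objects and distinct morphisms.
|Im(F)| on objects = 1
|Im(F)| on morphisms = 6
Total image cardinality = 1 + 6 = 7

7


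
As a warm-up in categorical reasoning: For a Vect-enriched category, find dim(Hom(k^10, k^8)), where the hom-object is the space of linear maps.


In Vect-enriched categories, Hom(k^n, k^m) is the space of m x n matrices.
dim(Hom(k^10, k^8)) = 8 * 10 = 80

80


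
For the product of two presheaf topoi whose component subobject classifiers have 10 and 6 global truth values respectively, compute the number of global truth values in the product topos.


In a product of presheaf topoi E_1 x E_2, the subobject classifier
is Omega = Omega_1 x Omega_2 (componentwise), so
|Omega(top)| = |Omega_1(top_1)| * |Omega_2(top_2)|.
= 10 * 6 = 60.

60


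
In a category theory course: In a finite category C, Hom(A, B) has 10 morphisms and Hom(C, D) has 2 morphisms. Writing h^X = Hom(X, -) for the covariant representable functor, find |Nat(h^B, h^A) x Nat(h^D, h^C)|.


By the Yoneda lemma, Nat(h^B, h^A) is isomorphic to Hom(A, B),
so |Nat(h^B, h^A)| = |Hom(A, B)| and |Nat(h^D, h^C)| = |Hom(C, D)|.
|Hom(A, B)| = 10, |Hom(C, D)| = 2.
|Nat(h^B, h^A) x Nat(h^D, h^C)| = 10 * 2 = 20

20


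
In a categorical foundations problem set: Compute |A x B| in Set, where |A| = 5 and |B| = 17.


In Set, the product A x B is the Cartesian product.
By the universal property, |A x B| = |A| * |B|.
|A x B| = 5 * 17 = 85

85


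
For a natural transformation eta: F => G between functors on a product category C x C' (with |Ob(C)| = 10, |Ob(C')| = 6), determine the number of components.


A natural transformation eta: F => G assigns one component morphism per
object of the domain category.
The domain is the product category C x C', so
|Ob(C x C')| = |Ob(C)| * |Ob(C')| = 10 * 6 = 60.
Therefore eta has 60 component morphisms.

60


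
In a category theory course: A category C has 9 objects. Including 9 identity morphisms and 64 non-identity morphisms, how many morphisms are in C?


Each object has an identity morphism, giving 9 identities.
Adding the 64 non-identity morphisms:
Total = 9 + 64 = 73

73


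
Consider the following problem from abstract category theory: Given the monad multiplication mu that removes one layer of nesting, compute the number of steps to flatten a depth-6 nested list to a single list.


Each application of mu: T^2 -> T removes one layer of nesting.
Starting at depth 6 (i.e., T^6(X)), we need to reach T(X).
Number of mu applications = 6 - 1 = 5

5


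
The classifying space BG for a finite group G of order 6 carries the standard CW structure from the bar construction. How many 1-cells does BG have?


In the bar-construction CW model of BG, the n-cells are indexed by
n-tuples [g_1|...|g_n] of non-identity elements of G (degenerate
simplices with some g_i = e do not contribute cells), so there are
(|G| - 1)^n n-cells.
For dim = 1 with |G| = 6:
cells = (6 - 1)^1 = 5^1 = 5

5


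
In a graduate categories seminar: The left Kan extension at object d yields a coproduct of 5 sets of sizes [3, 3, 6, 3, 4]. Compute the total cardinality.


Pointwise, the left Kan extension (Lan_F H)(d) is the colimit, indexed
by the comma category (F downarrow d), of H composed with the
projection (F downarrow d) -> C. Here that colimit is given
as a coproduct (disjoint union) of sets, so its cardinality is the
sum of the sizes of the summands.
Coproduct of sets with sizes: 3 + 3 + 6 + 3 + 4
= 19

19


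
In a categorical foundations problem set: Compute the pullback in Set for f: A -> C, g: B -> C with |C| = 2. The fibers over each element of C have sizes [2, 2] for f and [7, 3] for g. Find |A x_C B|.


The pullback A x_C B consists of pairs (a, b) with f(a) = g(b).
For each element c in C, the fiber product has |f^-1(c)| * |g^-1(c)| elements.
Summing over C: 2 * 7 + 2 * 3
= 14 + 6 = 20

20


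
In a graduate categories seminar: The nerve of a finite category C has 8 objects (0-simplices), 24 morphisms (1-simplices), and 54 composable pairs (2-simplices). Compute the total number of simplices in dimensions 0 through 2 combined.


The 2-skeleton of the nerve N(C) consists of simplices in dimensions 0, 1, 2:
  |N(C)_0| = 8 (objects)
  |N(C)_1| = 24 (morphisms)
  |N(C)_2| = 54 (composable pairs)
Total = 8 + 24 + 54 = 86

86


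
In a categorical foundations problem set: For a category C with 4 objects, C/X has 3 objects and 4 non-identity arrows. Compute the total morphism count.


In the slice category C/X, objects are morphisms to X.
Identity morphisms: 3 (one per object of C/X).
Non-identity morphisms: 4.
Total = 3 + 4 = 7

7


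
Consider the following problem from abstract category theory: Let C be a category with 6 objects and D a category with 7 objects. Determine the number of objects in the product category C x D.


The product category C x D has objects that are pairs (c, d).
Number of pairs = |Ob(C)| * |Ob(D)| = 6 * 7 = 42

42


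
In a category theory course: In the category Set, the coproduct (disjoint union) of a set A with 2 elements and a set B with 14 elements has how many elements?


In Set, the coproduct A + B is the disjoint union.
|A + B| = |A| + |B| = 2 + 14 = 16

16


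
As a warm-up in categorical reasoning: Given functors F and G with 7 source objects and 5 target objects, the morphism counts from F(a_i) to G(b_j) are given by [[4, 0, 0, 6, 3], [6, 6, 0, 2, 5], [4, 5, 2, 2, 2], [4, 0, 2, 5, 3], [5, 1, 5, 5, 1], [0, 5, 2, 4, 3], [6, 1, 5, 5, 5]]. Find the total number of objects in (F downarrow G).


Objects of (F downarrow G) are triples (a, b, h: F(a)->G(b)).
The count equals the sum of all entries in the hom-matrix.
sum(row 0) = 13
sum(row 1) = 19
sum(row 2) = 15
sum(row 3) = 14
sum(row 4) = 17
sum(row 5) = 14
sum(row 6) = 22
Grand total = 114

114


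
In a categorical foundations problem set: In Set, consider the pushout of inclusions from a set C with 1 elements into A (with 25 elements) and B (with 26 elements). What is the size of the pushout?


The pushout A +_C B identifies the images of C in A and B.
|A +_C B| = |A| + |B| - |C| (for injections).
= 25 + 26 - 1 = 50

50


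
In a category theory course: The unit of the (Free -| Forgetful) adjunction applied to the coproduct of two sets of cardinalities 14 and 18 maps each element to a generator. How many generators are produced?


The unit eta_X: X -> U(F(X)) of the Free-Forgetful adjunction
maps each element of X to a generator of F(X). For X = S + T (disjoint
union in Set), |S + T| = |S| + |T|.
Total mappings = 14 + 18 = 32.

32


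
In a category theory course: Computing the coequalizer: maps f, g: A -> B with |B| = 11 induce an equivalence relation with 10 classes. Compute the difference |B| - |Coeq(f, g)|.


The coequalizer Coeq(f, g) = B / ~ has one element per equivalence class.
|B| = 11, |Coeq(f, g)| = 10.
|B| - |Coeq(f, g)| = 11 - 10 = 1.

1


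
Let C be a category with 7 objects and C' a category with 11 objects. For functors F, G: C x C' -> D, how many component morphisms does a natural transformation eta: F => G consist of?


A natural transformation eta: F => G assigns one component morphism per
object of the domain category.
The domain is the product category C x C', so
|Ob(C x C')| = |Ob(C)| * |Ob(C')| = 7 * 11 = 77.
Therefore eta has 77 component morphisms.

77


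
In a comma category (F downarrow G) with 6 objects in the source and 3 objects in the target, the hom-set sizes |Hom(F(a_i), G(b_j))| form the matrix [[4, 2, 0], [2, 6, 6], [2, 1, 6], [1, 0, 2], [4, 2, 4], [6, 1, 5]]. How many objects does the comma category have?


Objects of (F downarrow G) are triples (a, b, h: F(a)->G(b)).
The count equals the sum of all entries in the hom-matrix.
sum(row 0) = 6
sum(row 1) = 14
sum(row 2) = 9
sum(row 3) = 3
sum(row 4) = 10
sum(row 5) = 12
Grand total = 54

54


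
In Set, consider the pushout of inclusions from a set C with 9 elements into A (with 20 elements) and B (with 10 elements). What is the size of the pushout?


The pushout A +_C B identifies the images of C in A and B.
|A +_C B| = |A| + |B| - |C| (for injections).
= 20 + 10 - 9 = 21

21


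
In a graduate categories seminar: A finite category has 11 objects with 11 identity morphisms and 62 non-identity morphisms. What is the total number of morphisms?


Each object has an identity morphism, giving 11 identities.
Adding the 62 non-identity morphisms:
Total = 11 + 62 = 73

73


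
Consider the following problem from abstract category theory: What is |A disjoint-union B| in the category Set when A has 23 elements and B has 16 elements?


In Set, the coproduct A + B is the disjoint union.
|A + B| = |A| + |B| = 23 + 16 = 39

39


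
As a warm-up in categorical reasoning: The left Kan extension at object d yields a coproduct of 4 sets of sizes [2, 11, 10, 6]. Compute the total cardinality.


Pointwise, the left Kan extension (Lan_F H)(d) is the colimit, indexed
by the comma category (F downarrow d), of H composed with the
projection (F downarrow d) -> C. Here that colimit is given
as a coproduct (disjoint union) of sets, so its cardinality is the
sum of the sizes of the summands.
Coproduct of sets with sizes: 2 + 11 + 10 + 6
= 29

29
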